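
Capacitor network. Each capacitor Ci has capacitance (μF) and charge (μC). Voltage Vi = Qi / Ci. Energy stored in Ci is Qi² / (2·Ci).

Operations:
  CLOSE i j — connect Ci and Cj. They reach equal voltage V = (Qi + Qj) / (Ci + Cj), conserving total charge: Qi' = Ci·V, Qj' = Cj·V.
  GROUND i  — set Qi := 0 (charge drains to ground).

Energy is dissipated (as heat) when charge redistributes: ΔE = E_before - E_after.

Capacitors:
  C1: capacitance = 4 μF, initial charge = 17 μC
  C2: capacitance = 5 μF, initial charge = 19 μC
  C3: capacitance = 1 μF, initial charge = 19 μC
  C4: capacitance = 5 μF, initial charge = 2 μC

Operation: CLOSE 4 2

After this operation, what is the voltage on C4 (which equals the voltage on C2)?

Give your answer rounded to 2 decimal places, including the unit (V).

Answer: 2.10 V

Derivation:
Initial: C1(4μF, Q=17μC, V=4.25V), C2(5μF, Q=19μC, V=3.80V), C3(1μF, Q=19μC, V=19.00V), C4(5μF, Q=2μC, V=0.40V)
Op 1: CLOSE 4-2: Q_total=21.00, C_total=10.00, V=2.10; Q4=10.50, Q2=10.50; dissipated=14.450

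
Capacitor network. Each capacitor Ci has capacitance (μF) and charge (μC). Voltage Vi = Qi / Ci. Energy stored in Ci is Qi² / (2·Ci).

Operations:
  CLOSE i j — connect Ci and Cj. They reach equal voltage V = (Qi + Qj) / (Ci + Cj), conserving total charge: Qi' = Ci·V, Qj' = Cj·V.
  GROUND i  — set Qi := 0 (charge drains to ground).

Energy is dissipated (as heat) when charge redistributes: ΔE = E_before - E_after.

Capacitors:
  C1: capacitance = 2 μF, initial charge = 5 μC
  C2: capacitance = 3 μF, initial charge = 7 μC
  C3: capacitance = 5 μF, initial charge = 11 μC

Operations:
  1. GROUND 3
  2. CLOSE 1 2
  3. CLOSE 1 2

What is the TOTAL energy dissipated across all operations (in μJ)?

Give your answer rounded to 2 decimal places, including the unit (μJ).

Initial: C1(2μF, Q=5μC, V=2.50V), C2(3μF, Q=7μC, V=2.33V), C3(5μF, Q=11μC, V=2.20V)
Op 1: GROUND 3: Q3=0; energy lost=12.100
Op 2: CLOSE 1-2: Q_total=12.00, C_total=5.00, V=2.40; Q1=4.80, Q2=7.20; dissipated=0.017
Op 3: CLOSE 1-2: Q_total=12.00, C_total=5.00, V=2.40; Q1=4.80, Q2=7.20; dissipated=0.000
Total dissipated: 12.117 μJ

Answer: 12.12 μJ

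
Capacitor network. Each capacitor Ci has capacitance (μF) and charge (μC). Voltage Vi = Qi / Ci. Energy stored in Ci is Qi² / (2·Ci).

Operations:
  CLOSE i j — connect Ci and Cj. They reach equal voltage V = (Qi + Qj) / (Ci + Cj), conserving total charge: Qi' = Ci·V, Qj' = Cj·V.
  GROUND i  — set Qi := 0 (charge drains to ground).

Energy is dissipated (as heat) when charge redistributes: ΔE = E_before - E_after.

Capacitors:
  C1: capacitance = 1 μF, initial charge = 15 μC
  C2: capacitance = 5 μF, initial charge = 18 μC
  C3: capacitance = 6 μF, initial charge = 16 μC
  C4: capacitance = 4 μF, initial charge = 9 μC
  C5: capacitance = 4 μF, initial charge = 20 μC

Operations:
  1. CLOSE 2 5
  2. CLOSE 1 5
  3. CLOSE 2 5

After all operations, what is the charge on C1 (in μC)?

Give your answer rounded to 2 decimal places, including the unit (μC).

Initial: C1(1μF, Q=15μC, V=15.00V), C2(5μF, Q=18μC, V=3.60V), C3(6μF, Q=16μC, V=2.67V), C4(4μF, Q=9μC, V=2.25V), C5(4μF, Q=20μC, V=5.00V)
Op 1: CLOSE 2-5: Q_total=38.00, C_total=9.00, V=4.22; Q2=21.11, Q5=16.89; dissipated=2.178
Op 2: CLOSE 1-5: Q_total=31.89, C_total=5.00, V=6.38; Q1=6.38, Q5=25.51; dissipated=46.464
Op 3: CLOSE 2-5: Q_total=46.62, C_total=9.00, V=5.18; Q2=25.90, Q5=20.72; dissipated=5.163
Final charges: Q1=6.38, Q2=25.90, Q3=16.00, Q4=9.00, Q5=20.72

Answer: 6.38 μC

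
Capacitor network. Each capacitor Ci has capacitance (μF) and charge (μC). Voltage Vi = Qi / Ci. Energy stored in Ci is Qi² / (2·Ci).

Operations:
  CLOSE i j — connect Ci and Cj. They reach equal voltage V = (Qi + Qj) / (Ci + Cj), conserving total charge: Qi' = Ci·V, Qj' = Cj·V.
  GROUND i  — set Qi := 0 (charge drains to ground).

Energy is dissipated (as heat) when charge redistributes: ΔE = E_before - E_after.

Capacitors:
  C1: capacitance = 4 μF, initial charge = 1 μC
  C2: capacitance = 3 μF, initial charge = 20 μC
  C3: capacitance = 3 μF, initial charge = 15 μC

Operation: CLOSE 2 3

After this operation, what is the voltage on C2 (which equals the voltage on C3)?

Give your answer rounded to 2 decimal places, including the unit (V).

Initial: C1(4μF, Q=1μC, V=0.25V), C2(3μF, Q=20μC, V=6.67V), C3(3μF, Q=15μC, V=5.00V)
Op 1: CLOSE 2-3: Q_total=35.00, C_total=6.00, V=5.83; Q2=17.50, Q3=17.50; dissipated=2.083

Answer: 5.83 V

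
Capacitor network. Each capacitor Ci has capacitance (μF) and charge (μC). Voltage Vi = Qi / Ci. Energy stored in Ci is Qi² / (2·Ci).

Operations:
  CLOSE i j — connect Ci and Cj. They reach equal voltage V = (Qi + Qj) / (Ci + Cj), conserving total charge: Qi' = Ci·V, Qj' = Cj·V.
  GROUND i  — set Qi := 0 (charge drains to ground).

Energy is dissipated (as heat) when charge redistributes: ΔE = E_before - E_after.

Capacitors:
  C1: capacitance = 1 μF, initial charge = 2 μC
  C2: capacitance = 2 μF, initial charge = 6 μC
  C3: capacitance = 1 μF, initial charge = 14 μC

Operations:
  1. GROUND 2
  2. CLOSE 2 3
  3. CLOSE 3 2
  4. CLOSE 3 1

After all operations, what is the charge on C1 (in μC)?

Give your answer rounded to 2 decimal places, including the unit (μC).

Initial: C1(1μF, Q=2μC, V=2.00V), C2(2μF, Q=6μC, V=3.00V), C3(1μF, Q=14μC, V=14.00V)
Op 1: GROUND 2: Q2=0; energy lost=9.000
Op 2: CLOSE 2-3: Q_total=14.00, C_total=3.00, V=4.67; Q2=9.33, Q3=4.67; dissipated=65.333
Op 3: CLOSE 3-2: Q_total=14.00, C_total=3.00, V=4.67; Q3=4.67, Q2=9.33; dissipated=0.000
Op 4: CLOSE 3-1: Q_total=6.67, C_total=2.00, V=3.33; Q3=3.33, Q1=3.33; dissipated=1.778
Final charges: Q1=3.33, Q2=9.33, Q3=3.33

Answer: 3.33 μC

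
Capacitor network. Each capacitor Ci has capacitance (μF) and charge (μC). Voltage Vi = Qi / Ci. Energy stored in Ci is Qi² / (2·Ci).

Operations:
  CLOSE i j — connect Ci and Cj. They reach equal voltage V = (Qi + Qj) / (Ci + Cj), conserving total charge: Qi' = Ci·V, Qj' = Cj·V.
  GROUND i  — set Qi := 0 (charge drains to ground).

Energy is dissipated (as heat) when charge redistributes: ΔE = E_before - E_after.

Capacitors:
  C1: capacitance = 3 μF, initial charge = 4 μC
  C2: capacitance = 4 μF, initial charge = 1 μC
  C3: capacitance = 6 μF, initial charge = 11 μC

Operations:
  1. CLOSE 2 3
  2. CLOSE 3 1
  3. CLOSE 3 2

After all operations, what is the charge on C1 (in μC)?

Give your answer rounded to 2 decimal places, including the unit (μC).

Answer: 3.73 μC

Derivation:
Initial: C1(3μF, Q=4μC, V=1.33V), C2(4μF, Q=1μC, V=0.25V), C3(6μF, Q=11μC, V=1.83V)
Op 1: CLOSE 2-3: Q_total=12.00, C_total=10.00, V=1.20; Q2=4.80, Q3=7.20; dissipated=3.008
Op 2: CLOSE 3-1: Q_total=11.20, C_total=9.00, V=1.24; Q3=7.47, Q1=3.73; dissipated=0.018
Op 3: CLOSE 3-2: Q_total=12.27, C_total=10.00, V=1.23; Q3=7.36, Q2=4.91; dissipated=0.002
Final charges: Q1=3.73, Q2=4.91, Q3=7.36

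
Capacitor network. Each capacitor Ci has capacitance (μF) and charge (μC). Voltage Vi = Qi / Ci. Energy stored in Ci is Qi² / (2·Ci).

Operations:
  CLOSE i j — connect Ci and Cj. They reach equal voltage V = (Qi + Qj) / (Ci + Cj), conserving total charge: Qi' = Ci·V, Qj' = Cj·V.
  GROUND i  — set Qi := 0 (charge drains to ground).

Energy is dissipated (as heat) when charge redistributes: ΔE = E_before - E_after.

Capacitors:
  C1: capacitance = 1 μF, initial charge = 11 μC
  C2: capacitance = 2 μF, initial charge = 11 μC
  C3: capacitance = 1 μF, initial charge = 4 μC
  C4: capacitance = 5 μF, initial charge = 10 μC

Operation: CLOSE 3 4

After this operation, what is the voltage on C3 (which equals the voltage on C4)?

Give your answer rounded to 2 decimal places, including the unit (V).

Answer: 2.33 V

Derivation:
Initial: C1(1μF, Q=11μC, V=11.00V), C2(2μF, Q=11μC, V=5.50V), C3(1μF, Q=4μC, V=4.00V), C4(5μF, Q=10μC, V=2.00V)
Op 1: CLOSE 3-4: Q_total=14.00, C_total=6.00, V=2.33; Q3=2.33, Q4=11.67; dissipated=1.667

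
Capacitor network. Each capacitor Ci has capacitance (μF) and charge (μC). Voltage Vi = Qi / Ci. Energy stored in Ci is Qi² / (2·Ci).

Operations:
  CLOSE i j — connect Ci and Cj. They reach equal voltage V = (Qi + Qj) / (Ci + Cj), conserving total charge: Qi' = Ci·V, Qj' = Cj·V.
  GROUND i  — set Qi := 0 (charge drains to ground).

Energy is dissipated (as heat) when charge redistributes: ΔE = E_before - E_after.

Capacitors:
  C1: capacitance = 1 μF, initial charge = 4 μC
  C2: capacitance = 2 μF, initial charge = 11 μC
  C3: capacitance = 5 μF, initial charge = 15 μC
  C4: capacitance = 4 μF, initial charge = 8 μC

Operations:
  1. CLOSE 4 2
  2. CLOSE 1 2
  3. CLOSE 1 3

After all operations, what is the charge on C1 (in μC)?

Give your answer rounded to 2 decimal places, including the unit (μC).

Answer: 3.07 μC

Derivation:
Initial: C1(1μF, Q=4μC, V=4.00V), C2(2μF, Q=11μC, V=5.50V), C3(5μF, Q=15μC, V=3.00V), C4(4μF, Q=8μC, V=2.00V)
Op 1: CLOSE 4-2: Q_total=19.00, C_total=6.00, V=3.17; Q4=12.67, Q2=6.33; dissipated=8.167
Op 2: CLOSE 1-2: Q_total=10.33, C_total=3.00, V=3.44; Q1=3.44, Q2=6.89; dissipated=0.231
Op 3: CLOSE 1-3: Q_total=18.44, C_total=6.00, V=3.07; Q1=3.07, Q3=15.37; dissipated=0.082
Final charges: Q1=3.07, Q2=6.89, Q3=15.37, Q4=12.67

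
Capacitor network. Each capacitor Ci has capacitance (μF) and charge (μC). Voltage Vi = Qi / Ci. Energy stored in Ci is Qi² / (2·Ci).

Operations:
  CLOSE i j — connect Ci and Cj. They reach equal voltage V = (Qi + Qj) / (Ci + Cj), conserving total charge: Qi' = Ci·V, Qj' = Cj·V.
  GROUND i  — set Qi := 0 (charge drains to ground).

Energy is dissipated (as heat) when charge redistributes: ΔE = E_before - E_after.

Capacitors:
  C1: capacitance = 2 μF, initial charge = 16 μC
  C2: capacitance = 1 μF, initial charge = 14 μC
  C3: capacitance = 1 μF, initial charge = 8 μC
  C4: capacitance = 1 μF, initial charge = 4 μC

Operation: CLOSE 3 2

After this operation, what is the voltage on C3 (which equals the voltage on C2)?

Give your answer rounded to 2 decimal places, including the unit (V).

Initial: C1(2μF, Q=16μC, V=8.00V), C2(1μF, Q=14μC, V=14.00V), C3(1μF, Q=8μC, V=8.00V), C4(1μF, Q=4μC, V=4.00V)
Op 1: CLOSE 3-2: Q_total=22.00, C_total=2.00, V=11.00; Q3=11.00, Q2=11.00; dissipated=9.000

Answer: 11.00 V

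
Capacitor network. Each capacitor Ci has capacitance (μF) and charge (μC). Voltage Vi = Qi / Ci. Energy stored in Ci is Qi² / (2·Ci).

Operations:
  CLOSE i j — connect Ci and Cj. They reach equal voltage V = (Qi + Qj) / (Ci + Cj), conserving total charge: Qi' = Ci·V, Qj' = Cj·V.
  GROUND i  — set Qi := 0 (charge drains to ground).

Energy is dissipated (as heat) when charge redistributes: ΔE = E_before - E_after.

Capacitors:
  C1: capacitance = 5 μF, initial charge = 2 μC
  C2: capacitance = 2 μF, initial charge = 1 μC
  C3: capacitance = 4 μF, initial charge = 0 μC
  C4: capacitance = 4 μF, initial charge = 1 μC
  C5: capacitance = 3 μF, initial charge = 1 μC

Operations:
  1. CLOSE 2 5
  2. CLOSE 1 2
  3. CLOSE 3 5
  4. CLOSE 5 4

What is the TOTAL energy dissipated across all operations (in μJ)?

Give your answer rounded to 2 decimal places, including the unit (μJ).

Initial: C1(5μF, Q=2μC, V=0.40V), C2(2μF, Q=1μC, V=0.50V), C3(4μF, Q=0μC, V=0.00V), C4(4μF, Q=1μC, V=0.25V), C5(3μF, Q=1μC, V=0.33V)
Op 1: CLOSE 2-5: Q_total=2.00, C_total=5.00, V=0.40; Q2=0.80, Q5=1.20; dissipated=0.017
Op 2: CLOSE 1-2: Q_total=2.80, C_total=7.00, V=0.40; Q1=2.00, Q2=0.80; dissipated=0.000
Op 3: CLOSE 3-5: Q_total=1.20, C_total=7.00, V=0.17; Q3=0.69, Q5=0.51; dissipated=0.137
Op 4: CLOSE 5-4: Q_total=1.51, C_total=7.00, V=0.22; Q5=0.65, Q4=0.87; dissipated=0.005
Total dissipated: 0.159 μJ

Answer: 0.16 μJ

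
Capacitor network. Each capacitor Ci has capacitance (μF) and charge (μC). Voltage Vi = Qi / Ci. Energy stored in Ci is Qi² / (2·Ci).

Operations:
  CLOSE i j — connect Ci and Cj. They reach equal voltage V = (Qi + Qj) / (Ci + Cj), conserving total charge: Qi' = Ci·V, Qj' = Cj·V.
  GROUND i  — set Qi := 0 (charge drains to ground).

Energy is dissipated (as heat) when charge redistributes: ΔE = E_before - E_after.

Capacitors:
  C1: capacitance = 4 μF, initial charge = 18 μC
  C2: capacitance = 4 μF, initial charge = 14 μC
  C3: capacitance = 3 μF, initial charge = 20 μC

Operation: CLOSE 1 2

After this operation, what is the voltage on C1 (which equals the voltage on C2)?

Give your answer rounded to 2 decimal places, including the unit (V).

Answer: 4.00 V

Derivation:
Initial: C1(4μF, Q=18μC, V=4.50V), C2(4μF, Q=14μC, V=3.50V), C3(3μF, Q=20μC, V=6.67V)
Op 1: CLOSE 1-2: Q_total=32.00, C_total=8.00, V=4.00; Q1=16.00, Q2=16.00; dissipated=1.000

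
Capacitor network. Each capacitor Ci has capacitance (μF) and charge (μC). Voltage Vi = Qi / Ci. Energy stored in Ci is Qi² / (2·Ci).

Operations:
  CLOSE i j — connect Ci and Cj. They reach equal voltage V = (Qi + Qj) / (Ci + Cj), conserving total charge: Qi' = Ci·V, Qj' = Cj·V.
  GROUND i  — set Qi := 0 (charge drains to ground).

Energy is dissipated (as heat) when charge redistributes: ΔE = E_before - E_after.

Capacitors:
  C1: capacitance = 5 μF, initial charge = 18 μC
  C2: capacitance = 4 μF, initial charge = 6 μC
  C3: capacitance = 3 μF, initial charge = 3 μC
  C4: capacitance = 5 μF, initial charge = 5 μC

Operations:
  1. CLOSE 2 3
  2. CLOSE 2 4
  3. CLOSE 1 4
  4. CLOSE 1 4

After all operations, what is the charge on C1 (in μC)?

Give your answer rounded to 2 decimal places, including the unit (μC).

Initial: C1(5μF, Q=18μC, V=3.60V), C2(4μF, Q=6μC, V=1.50V), C3(3μF, Q=3μC, V=1.00V), C4(5μF, Q=5μC, V=1.00V)
Op 1: CLOSE 2-3: Q_total=9.00, C_total=7.00, V=1.29; Q2=5.14, Q3=3.86; dissipated=0.214
Op 2: CLOSE 2-4: Q_total=10.14, C_total=9.00, V=1.13; Q2=4.51, Q4=5.63; dissipated=0.091
Op 3: CLOSE 1-4: Q_total=23.63, C_total=10.00, V=2.36; Q1=11.82, Q4=11.82; dissipated=7.645
Op 4: CLOSE 1-4: Q_total=23.63, C_total=10.00, V=2.36; Q1=11.82, Q4=11.82; dissipated=0.000
Final charges: Q1=11.82, Q2=4.51, Q3=3.86, Q4=11.82

Answer: 11.82 μC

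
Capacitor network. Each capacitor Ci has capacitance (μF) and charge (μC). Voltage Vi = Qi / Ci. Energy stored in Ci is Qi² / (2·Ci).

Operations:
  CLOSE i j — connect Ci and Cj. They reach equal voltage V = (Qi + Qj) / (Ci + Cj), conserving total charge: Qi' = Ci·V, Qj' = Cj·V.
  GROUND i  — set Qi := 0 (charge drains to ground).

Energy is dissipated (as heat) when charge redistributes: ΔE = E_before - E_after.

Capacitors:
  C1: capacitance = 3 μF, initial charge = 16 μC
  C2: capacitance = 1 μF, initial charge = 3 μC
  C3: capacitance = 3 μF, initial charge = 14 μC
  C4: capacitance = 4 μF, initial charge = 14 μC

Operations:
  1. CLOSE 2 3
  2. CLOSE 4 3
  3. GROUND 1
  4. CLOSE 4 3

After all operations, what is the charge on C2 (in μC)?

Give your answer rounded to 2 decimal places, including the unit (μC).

Initial: C1(3μF, Q=16μC, V=5.33V), C2(1μF, Q=3μC, V=3.00V), C3(3μF, Q=14μC, V=4.67V), C4(4μF, Q=14μC, V=3.50V)
Op 1: CLOSE 2-3: Q_total=17.00, C_total=4.00, V=4.25; Q2=4.25, Q3=12.75; dissipated=1.042
Op 2: CLOSE 4-3: Q_total=26.75, C_total=7.00, V=3.82; Q4=15.29, Q3=11.46; dissipated=0.482
Op 3: GROUND 1: Q1=0; energy lost=42.667
Op 4: CLOSE 4-3: Q_total=26.75, C_total=7.00, V=3.82; Q4=15.29, Q3=11.46; dissipated=0.000
Final charges: Q1=0.00, Q2=4.25, Q3=11.46, Q4=15.29

Answer: 4.25 μC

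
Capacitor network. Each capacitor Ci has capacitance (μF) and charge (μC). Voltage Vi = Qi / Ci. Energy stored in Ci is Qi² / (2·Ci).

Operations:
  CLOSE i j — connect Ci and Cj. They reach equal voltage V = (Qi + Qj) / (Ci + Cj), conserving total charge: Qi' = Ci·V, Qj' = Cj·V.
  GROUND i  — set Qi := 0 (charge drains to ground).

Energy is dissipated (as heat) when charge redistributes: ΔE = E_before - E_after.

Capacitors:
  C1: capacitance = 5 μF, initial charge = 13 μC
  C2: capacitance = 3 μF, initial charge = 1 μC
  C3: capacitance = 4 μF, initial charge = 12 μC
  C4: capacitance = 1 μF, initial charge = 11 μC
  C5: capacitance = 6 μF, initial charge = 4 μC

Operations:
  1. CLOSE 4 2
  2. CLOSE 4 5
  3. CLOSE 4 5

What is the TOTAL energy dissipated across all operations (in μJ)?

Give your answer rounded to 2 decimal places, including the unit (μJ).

Answer: 45.00 μJ

Derivation:
Initial: C1(5μF, Q=13μC, V=2.60V), C2(3μF, Q=1μC, V=0.33V), C3(4μF, Q=12μC, V=3.00V), C4(1μF, Q=11μC, V=11.00V), C5(6μF, Q=4μC, V=0.67V)
Op 1: CLOSE 4-2: Q_total=12.00, C_total=4.00, V=3.00; Q4=3.00, Q2=9.00; dissipated=42.667
Op 2: CLOSE 4-5: Q_total=7.00, C_total=7.00, V=1.00; Q4=1.00, Q5=6.00; dissipated=2.333
Op 3: CLOSE 4-5: Q_total=7.00, C_total=7.00, V=1.00; Q4=1.00, Q5=6.00; dissipated=0.000
Total dissipated: 45.000 μJ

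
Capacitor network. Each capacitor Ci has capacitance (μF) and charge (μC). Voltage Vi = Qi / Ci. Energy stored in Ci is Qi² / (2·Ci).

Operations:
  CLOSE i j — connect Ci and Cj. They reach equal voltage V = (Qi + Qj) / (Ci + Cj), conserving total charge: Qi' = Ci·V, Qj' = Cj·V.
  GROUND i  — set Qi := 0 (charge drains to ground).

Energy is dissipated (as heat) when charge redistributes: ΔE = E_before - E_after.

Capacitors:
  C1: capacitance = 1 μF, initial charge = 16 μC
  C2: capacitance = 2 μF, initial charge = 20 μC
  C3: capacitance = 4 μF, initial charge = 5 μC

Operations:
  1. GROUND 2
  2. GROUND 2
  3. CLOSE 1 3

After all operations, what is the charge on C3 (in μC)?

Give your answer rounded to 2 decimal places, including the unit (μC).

Answer: 16.80 μC

Derivation:
Initial: C1(1μF, Q=16μC, V=16.00V), C2(2μF, Q=20μC, V=10.00V), C3(4μF, Q=5μC, V=1.25V)
Op 1: GROUND 2: Q2=0; energy lost=100.000
Op 2: GROUND 2: Q2=0; energy lost=0.000
Op 3: CLOSE 1-3: Q_total=21.00, C_total=5.00, V=4.20; Q1=4.20, Q3=16.80; dissipated=87.025
Final charges: Q1=4.20, Q2=0.00, Q3=16.80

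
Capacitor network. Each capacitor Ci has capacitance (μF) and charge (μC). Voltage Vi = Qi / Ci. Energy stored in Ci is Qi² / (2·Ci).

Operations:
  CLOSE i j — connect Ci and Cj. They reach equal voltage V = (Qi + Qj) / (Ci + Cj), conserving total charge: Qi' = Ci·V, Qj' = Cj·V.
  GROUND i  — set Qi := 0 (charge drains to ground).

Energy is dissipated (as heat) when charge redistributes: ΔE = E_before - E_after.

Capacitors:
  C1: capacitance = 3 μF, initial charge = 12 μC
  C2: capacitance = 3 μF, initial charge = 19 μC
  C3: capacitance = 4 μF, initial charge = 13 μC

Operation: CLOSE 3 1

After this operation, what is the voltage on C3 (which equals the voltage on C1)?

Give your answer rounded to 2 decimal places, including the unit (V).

Answer: 3.57 V

Derivation:
Initial: C1(3μF, Q=12μC, V=4.00V), C2(3μF, Q=19μC, V=6.33V), C3(4μF, Q=13μC, V=3.25V)
Op 1: CLOSE 3-1: Q_total=25.00, C_total=7.00, V=3.57; Q3=14.29, Q1=10.71; dissipated=0.482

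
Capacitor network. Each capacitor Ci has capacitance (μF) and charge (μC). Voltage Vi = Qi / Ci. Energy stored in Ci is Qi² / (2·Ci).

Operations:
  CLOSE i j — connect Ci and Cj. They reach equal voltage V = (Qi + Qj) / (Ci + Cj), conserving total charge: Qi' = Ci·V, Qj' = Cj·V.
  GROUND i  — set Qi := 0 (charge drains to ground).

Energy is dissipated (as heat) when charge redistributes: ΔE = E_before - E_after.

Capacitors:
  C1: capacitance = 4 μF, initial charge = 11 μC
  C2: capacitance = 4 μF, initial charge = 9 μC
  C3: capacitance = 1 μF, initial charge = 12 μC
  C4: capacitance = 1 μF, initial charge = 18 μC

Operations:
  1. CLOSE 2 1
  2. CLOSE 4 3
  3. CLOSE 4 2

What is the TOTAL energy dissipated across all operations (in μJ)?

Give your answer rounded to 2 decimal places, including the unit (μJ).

Answer: 71.75 μJ

Derivation:
Initial: C1(4μF, Q=11μC, V=2.75V), C2(4μF, Q=9μC, V=2.25V), C3(1μF, Q=12μC, V=12.00V), C4(1μF, Q=18μC, V=18.00V)
Op 1: CLOSE 2-1: Q_total=20.00, C_total=8.00, V=2.50; Q2=10.00, Q1=10.00; dissipated=0.250
Op 2: CLOSE 4-3: Q_total=30.00, C_total=2.00, V=15.00; Q4=15.00, Q3=15.00; dissipated=9.000
Op 3: CLOSE 4-2: Q_total=25.00, C_total=5.00, V=5.00; Q4=5.00, Q2=20.00; dissipated=62.500
Total dissipated: 71.750 μJ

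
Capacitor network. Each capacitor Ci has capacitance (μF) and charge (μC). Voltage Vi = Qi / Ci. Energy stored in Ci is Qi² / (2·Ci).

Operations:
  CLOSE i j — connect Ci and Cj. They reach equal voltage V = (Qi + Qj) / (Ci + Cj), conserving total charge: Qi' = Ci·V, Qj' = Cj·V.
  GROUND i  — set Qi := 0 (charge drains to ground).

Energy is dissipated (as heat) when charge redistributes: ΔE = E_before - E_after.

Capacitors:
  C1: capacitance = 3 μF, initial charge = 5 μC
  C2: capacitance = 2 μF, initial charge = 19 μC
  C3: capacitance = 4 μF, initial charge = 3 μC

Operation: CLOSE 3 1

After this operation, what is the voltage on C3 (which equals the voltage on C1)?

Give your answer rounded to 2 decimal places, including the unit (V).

Initial: C1(3μF, Q=5μC, V=1.67V), C2(2μF, Q=19μC, V=9.50V), C3(4μF, Q=3μC, V=0.75V)
Op 1: CLOSE 3-1: Q_total=8.00, C_total=7.00, V=1.14; Q3=4.57, Q1=3.43; dissipated=0.720

Answer: 1.14 V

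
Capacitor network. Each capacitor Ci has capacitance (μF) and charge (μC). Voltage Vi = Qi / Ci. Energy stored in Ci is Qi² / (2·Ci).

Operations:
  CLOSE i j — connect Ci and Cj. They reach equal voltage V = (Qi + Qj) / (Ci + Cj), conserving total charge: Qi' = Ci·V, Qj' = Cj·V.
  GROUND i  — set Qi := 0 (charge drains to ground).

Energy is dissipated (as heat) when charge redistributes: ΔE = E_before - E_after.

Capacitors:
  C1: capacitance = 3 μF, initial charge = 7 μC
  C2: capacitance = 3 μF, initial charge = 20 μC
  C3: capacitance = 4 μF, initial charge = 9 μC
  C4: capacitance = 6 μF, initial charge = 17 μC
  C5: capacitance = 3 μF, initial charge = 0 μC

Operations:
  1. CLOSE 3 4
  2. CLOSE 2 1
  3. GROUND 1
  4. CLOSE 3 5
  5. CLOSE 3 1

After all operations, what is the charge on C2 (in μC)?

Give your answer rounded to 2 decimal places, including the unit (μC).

Answer: 13.50 μC

Derivation:
Initial: C1(3μF, Q=7μC, V=2.33V), C2(3μF, Q=20μC, V=6.67V), C3(4μF, Q=9μC, V=2.25V), C4(6μF, Q=17μC, V=2.83V), C5(3μF, Q=0μC, V=0.00V)
Op 1: CLOSE 3-4: Q_total=26.00, C_total=10.00, V=2.60; Q3=10.40, Q4=15.60; dissipated=0.408
Op 2: CLOSE 2-1: Q_total=27.00, C_total=6.00, V=4.50; Q2=13.50, Q1=13.50; dissipated=14.083
Op 3: GROUND 1: Q1=0; energy lost=30.375
Op 4: CLOSE 3-5: Q_total=10.40, C_total=7.00, V=1.49; Q3=5.94, Q5=4.46; dissipated=5.794
Op 5: CLOSE 3-1: Q_total=5.94, C_total=7.00, V=0.85; Q3=3.40, Q1=2.55; dissipated=1.892
Final charges: Q1=2.55, Q2=13.50, Q3=3.40, Q4=15.60, Q5=4.46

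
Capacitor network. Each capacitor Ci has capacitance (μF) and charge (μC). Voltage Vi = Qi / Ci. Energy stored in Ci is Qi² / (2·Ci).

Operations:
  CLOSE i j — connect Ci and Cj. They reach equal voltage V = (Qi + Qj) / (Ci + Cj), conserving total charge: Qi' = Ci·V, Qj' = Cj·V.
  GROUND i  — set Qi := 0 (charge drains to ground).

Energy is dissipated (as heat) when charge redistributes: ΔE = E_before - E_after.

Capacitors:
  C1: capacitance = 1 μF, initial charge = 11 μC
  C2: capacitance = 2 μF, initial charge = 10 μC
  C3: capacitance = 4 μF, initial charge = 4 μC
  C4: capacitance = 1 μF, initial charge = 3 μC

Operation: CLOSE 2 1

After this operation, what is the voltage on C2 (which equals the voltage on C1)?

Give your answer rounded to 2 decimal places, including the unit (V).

Initial: C1(1μF, Q=11μC, V=11.00V), C2(2μF, Q=10μC, V=5.00V), C3(4μF, Q=4μC, V=1.00V), C4(1μF, Q=3μC, V=3.00V)
Op 1: CLOSE 2-1: Q_total=21.00, C_total=3.00, V=7.00; Q2=14.00, Q1=7.00; dissipated=12.000

Answer: 7.00 V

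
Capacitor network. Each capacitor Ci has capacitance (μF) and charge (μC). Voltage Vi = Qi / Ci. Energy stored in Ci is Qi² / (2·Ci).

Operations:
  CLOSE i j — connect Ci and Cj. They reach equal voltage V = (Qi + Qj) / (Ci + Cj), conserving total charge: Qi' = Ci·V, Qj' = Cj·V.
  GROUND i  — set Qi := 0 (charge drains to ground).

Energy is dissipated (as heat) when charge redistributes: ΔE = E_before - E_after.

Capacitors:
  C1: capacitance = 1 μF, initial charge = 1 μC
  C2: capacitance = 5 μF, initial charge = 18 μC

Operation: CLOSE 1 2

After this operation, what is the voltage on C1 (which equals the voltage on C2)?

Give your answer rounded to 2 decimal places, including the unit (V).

Initial: C1(1μF, Q=1μC, V=1.00V), C2(5μF, Q=18μC, V=3.60V)
Op 1: CLOSE 1-2: Q_total=19.00, C_total=6.00, V=3.17; Q1=3.17, Q2=15.83; dissipated=2.817

Answer: 3.17 V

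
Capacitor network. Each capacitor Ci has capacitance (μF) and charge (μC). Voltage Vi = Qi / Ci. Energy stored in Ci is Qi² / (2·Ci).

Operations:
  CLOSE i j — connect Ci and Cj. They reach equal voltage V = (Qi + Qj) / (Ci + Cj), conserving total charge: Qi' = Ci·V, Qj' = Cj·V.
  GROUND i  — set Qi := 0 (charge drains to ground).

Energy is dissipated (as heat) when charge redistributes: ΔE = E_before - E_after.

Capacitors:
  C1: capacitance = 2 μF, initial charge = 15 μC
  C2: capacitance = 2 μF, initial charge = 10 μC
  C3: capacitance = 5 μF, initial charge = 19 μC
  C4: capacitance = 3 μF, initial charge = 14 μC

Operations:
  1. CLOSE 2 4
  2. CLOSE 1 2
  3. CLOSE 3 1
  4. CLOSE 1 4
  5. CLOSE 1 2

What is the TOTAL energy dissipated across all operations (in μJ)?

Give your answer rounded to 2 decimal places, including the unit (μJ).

Initial: C1(2μF, Q=15μC, V=7.50V), C2(2μF, Q=10μC, V=5.00V), C3(5μF, Q=19μC, V=3.80V), C4(3μF, Q=14μC, V=4.67V)
Op 1: CLOSE 2-4: Q_total=24.00, C_total=5.00, V=4.80; Q2=9.60, Q4=14.40; dissipated=0.067
Op 2: CLOSE 1-2: Q_total=24.60, C_total=4.00, V=6.15; Q1=12.30, Q2=12.30; dissipated=3.645
Op 3: CLOSE 3-1: Q_total=31.30, C_total=7.00, V=4.47; Q3=22.36, Q1=8.94; dissipated=3.945
Op 4: CLOSE 1-4: Q_total=23.34, C_total=5.00, V=4.67; Q1=9.34, Q4=14.01; dissipated=0.065
Op 5: CLOSE 1-2: Q_total=21.64, C_total=4.00, V=5.41; Q1=10.82, Q2=10.82; dissipated=1.097
Total dissipated: 8.818 μJ

Answer: 8.82 μJ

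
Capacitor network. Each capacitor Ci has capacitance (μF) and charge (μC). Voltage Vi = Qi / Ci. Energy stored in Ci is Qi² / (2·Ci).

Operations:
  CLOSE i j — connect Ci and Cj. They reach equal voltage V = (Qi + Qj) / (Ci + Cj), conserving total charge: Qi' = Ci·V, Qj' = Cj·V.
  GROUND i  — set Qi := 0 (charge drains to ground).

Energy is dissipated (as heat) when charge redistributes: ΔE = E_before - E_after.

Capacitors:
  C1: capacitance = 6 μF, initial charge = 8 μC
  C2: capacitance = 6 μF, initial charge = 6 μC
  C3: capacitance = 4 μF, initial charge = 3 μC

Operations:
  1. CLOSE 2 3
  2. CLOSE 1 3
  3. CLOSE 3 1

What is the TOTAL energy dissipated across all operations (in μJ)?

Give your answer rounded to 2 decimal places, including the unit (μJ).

Answer: 0.30 μJ

Derivation:
Initial: C1(6μF, Q=8μC, V=1.33V), C2(6μF, Q=6μC, V=1.00V), C3(4μF, Q=3μC, V=0.75V)
Op 1: CLOSE 2-3: Q_total=9.00, C_total=10.00, V=0.90; Q2=5.40, Q3=3.60; dissipated=0.075
Op 2: CLOSE 1-3: Q_total=11.60, C_total=10.00, V=1.16; Q1=6.96, Q3=4.64; dissipated=0.225
Op 3: CLOSE 3-1: Q_total=11.60, C_total=10.00, V=1.16; Q3=4.64, Q1=6.96; dissipated=0.000
Total dissipated: 0.300 μJ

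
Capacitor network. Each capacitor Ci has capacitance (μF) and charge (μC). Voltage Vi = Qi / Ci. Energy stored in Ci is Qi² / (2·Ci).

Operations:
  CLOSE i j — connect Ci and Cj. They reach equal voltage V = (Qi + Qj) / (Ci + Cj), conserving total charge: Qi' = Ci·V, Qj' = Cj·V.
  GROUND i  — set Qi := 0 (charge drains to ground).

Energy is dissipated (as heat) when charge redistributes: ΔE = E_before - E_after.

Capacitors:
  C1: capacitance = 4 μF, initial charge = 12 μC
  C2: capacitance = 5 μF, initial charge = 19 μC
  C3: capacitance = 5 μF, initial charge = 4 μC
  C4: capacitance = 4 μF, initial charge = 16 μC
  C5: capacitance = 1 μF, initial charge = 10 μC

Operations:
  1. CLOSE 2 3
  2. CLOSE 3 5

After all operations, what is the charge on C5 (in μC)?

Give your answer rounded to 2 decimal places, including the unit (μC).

Initial: C1(4μF, Q=12μC, V=3.00V), C2(5μF, Q=19μC, V=3.80V), C3(5μF, Q=4μC, V=0.80V), C4(4μF, Q=16μC, V=4.00V), C5(1μF, Q=10μC, V=10.00V)
Op 1: CLOSE 2-3: Q_total=23.00, C_total=10.00, V=2.30; Q2=11.50, Q3=11.50; dissipated=11.250
Op 2: CLOSE 3-5: Q_total=21.50, C_total=6.00, V=3.58; Q3=17.92, Q5=3.58; dissipated=24.704
Final charges: Q1=12.00, Q2=11.50, Q3=17.92, Q4=16.00, Q5=3.58

Answer: 3.58 μC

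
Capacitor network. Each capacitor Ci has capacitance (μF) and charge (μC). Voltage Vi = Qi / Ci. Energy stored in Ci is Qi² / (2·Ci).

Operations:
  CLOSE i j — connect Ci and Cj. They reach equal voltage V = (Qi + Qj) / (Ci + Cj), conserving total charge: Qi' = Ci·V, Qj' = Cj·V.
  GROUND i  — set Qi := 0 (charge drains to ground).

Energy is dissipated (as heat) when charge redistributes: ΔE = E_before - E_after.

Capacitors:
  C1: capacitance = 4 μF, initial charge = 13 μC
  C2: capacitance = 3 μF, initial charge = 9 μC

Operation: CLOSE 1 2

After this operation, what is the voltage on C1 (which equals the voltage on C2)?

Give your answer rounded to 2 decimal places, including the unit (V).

Initial: C1(4μF, Q=13μC, V=3.25V), C2(3μF, Q=9μC, V=3.00V)
Op 1: CLOSE 1-2: Q_total=22.00, C_total=7.00, V=3.14; Q1=12.57, Q2=9.43; dissipated=0.054

Answer: 3.14 V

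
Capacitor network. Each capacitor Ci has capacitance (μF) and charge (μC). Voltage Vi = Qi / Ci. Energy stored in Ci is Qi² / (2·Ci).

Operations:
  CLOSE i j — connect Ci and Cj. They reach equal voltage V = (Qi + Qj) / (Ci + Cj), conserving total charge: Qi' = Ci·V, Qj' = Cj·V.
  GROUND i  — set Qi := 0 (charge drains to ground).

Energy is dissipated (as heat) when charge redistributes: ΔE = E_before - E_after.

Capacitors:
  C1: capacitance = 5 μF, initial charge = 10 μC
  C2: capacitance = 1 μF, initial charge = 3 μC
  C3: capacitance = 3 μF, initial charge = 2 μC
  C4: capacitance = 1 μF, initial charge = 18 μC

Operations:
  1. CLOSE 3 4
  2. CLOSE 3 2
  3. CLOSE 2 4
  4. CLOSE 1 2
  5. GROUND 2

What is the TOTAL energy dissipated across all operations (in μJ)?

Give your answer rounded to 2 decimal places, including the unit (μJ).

Initial: C1(5μF, Q=10μC, V=2.00V), C2(1μF, Q=3μC, V=3.00V), C3(3μF, Q=2μC, V=0.67V), C4(1μF, Q=18μC, V=18.00V)
Op 1: CLOSE 3-4: Q_total=20.00, C_total=4.00, V=5.00; Q3=15.00, Q4=5.00; dissipated=112.667
Op 2: CLOSE 3-2: Q_total=18.00, C_total=4.00, V=4.50; Q3=13.50, Q2=4.50; dissipated=1.500
Op 3: CLOSE 2-4: Q_total=9.50, C_total=2.00, V=4.75; Q2=4.75, Q4=4.75; dissipated=0.062
Op 4: CLOSE 1-2: Q_total=14.75, C_total=6.00, V=2.46; Q1=12.29, Q2=2.46; dissipated=3.151
Op 5: GROUND 2: Q2=0; energy lost=3.022
Total dissipated: 120.402 μJ

Answer: 120.40 μJ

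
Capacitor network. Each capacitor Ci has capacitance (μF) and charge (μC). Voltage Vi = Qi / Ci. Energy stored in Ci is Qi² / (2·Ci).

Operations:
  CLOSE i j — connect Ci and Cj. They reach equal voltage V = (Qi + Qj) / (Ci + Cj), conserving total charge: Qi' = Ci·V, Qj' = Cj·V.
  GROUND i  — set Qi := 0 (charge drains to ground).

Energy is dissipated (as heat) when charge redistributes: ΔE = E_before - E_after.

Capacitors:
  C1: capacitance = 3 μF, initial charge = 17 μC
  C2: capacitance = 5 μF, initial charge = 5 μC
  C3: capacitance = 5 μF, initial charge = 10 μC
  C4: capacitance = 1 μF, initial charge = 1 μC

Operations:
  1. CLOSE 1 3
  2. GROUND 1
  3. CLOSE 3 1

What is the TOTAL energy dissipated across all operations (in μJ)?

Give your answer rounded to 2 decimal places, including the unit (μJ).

Initial: C1(3μF, Q=17μC, V=5.67V), C2(5μF, Q=5μC, V=1.00V), C3(5μF, Q=10μC, V=2.00V), C4(1μF, Q=1μC, V=1.00V)
Op 1: CLOSE 1-3: Q_total=27.00, C_total=8.00, V=3.38; Q1=10.12, Q3=16.88; dissipated=12.604
Op 2: GROUND 1: Q1=0; energy lost=17.086
Op 3: CLOSE 3-1: Q_total=16.88, C_total=8.00, V=2.11; Q3=10.55, Q1=6.33; dissipated=10.679
Total dissipated: 40.369 μJ

Answer: 40.37 μJ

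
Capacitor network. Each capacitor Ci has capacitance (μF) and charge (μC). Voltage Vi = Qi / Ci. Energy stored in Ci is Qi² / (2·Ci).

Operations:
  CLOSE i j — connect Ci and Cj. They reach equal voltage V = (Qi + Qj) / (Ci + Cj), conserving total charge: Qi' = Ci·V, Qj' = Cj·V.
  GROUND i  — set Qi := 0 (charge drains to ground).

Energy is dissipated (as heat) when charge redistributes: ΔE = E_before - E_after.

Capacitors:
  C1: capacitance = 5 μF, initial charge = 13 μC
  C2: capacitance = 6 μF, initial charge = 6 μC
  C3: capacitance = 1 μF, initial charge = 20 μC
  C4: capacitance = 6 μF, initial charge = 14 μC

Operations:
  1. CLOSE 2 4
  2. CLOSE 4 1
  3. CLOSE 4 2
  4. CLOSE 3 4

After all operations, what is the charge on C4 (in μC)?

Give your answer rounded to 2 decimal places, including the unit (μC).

Answer: 26.81 μC

Derivation:
Initial: C1(5μF, Q=13μC, V=2.60V), C2(6μF, Q=6μC, V=1.00V), C3(1μF, Q=20μC, V=20.00V), C4(6μF, Q=14μC, V=2.33V)
Op 1: CLOSE 2-4: Q_total=20.00, C_total=12.00, V=1.67; Q2=10.00, Q4=10.00; dissipated=2.667
Op 2: CLOSE 4-1: Q_total=23.00, C_total=11.00, V=2.09; Q4=12.55, Q1=10.45; dissipated=1.188
Op 3: CLOSE 4-2: Q_total=22.55, C_total=12.00, V=1.88; Q4=11.27, Q2=11.27; dissipated=0.270
Op 4: CLOSE 3-4: Q_total=31.27, C_total=7.00, V=4.47; Q3=4.47, Q4=26.81; dissipated=140.734
Final charges: Q1=10.45, Q2=11.27, Q3=4.47, Q4=26.81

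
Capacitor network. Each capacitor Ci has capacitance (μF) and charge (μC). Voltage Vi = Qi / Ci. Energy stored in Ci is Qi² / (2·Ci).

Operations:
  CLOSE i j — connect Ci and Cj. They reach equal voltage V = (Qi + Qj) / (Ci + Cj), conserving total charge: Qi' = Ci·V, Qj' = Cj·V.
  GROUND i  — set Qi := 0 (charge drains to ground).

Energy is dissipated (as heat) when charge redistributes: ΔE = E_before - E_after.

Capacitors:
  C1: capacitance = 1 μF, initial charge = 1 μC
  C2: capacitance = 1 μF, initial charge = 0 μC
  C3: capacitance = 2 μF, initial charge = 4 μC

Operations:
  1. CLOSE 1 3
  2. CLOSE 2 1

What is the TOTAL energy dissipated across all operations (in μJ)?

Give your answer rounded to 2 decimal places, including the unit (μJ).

Initial: C1(1μF, Q=1μC, V=1.00V), C2(1μF, Q=0μC, V=0.00V), C3(2μF, Q=4μC, V=2.00V)
Op 1: CLOSE 1-3: Q_total=5.00, C_total=3.00, V=1.67; Q1=1.67, Q3=3.33; dissipated=0.333
Op 2: CLOSE 2-1: Q_total=1.67, C_total=2.00, V=0.83; Q2=0.83, Q1=0.83; dissipated=0.694
Total dissipated: 1.028 μJ

Answer: 1.03 μJ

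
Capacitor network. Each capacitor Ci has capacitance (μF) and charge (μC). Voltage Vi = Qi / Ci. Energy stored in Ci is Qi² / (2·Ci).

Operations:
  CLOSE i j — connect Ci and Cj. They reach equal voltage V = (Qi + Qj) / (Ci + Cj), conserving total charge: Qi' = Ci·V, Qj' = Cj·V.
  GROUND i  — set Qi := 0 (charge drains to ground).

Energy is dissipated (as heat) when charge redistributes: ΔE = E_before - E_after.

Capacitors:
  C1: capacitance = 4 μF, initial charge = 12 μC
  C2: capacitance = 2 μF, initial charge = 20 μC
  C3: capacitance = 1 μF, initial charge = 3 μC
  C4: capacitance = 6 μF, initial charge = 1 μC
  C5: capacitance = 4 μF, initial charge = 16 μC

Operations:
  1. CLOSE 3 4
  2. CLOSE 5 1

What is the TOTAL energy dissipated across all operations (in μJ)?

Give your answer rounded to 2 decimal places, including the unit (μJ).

Answer: 4.44 μJ

Derivation:
Initial: C1(4μF, Q=12μC, V=3.00V), C2(2μF, Q=20μC, V=10.00V), C3(1μF, Q=3μC, V=3.00V), C4(6μF, Q=1μC, V=0.17V), C5(4μF, Q=16μC, V=4.00V)
Op 1: CLOSE 3-4: Q_total=4.00, C_total=7.00, V=0.57; Q3=0.57, Q4=3.43; dissipated=3.440
Op 2: CLOSE 5-1: Q_total=28.00, C_total=8.00, V=3.50; Q5=14.00, Q1=14.00; dissipated=1.000
Total dissipated: 4.440 μJ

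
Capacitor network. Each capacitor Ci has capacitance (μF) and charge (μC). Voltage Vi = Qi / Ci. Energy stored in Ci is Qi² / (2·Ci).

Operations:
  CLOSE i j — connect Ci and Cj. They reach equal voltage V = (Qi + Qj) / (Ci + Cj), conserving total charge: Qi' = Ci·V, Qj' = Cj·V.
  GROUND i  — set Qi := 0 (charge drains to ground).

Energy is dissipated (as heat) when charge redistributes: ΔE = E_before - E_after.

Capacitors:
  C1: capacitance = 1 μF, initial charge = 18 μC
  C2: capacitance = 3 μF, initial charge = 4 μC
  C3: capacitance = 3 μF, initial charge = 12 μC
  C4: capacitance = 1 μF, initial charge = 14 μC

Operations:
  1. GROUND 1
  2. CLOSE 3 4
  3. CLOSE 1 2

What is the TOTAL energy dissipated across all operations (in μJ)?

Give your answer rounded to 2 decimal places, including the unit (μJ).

Answer: 200.17 μJ

Derivation:
Initial: C1(1μF, Q=18μC, V=18.00V), C2(3μF, Q=4μC, V=1.33V), C3(3μF, Q=12μC, V=4.00V), C4(1μF, Q=14μC, V=14.00V)
Op 1: GROUND 1: Q1=0; energy lost=162.000
Op 2: CLOSE 3-4: Q_total=26.00, C_total=4.00, V=6.50; Q3=19.50, Q4=6.50; dissipated=37.500
Op 3: CLOSE 1-2: Q_total=4.00, C_total=4.00, V=1.00; Q1=1.00, Q2=3.00; dissipated=0.667
Total dissipated: 200.167 μJ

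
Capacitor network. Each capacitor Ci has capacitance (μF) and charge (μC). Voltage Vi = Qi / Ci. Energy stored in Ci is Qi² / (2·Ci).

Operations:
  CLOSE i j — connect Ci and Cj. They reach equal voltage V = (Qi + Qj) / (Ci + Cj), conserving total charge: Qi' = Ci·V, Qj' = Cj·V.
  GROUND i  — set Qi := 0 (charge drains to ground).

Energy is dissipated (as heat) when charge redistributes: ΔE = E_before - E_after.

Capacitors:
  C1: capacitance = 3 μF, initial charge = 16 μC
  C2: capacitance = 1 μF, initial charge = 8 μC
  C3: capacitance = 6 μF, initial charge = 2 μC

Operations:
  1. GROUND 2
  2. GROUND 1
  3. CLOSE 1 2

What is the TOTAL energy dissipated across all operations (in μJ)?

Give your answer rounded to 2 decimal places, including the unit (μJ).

Initial: C1(3μF, Q=16μC, V=5.33V), C2(1μF, Q=8μC, V=8.00V), C3(6μF, Q=2μC, V=0.33V)
Op 1: GROUND 2: Q2=0; energy lost=32.000
Op 2: GROUND 1: Q1=0; energy lost=42.667
Op 3: CLOSE 1-2: Q_total=0.00, C_total=4.00, V=0.00; Q1=0.00, Q2=0.00; dissipated=0.000
Total dissipated: 74.667 μJ

Answer: 74.67 μJ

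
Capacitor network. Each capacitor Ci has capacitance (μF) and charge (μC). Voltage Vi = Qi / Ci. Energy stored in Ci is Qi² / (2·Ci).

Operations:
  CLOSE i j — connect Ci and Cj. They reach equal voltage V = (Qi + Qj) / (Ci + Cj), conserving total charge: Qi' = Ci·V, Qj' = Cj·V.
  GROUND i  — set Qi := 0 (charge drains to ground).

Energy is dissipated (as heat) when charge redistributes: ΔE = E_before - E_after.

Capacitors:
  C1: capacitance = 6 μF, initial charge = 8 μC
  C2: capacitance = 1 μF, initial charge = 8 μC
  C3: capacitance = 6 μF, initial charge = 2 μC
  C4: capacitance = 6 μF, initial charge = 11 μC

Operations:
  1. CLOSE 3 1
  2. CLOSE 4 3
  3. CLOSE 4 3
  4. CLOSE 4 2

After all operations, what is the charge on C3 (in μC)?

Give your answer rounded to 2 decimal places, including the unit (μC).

Answer: 8.00 μC

Derivation:
Initial: C1(6μF, Q=8μC, V=1.33V), C2(1μF, Q=8μC, V=8.00V), C3(6μF, Q=2μC, V=0.33V), C4(6μF, Q=11μC, V=1.83V)
Op 1: CLOSE 3-1: Q_total=10.00, C_total=12.00, V=0.83; Q3=5.00, Q1=5.00; dissipated=1.500
Op 2: CLOSE 4-3: Q_total=16.00, C_total=12.00, V=1.33; Q4=8.00, Q3=8.00; dissipated=1.500
Op 3: CLOSE 4-3: Q_total=16.00, C_total=12.00, V=1.33; Q4=8.00, Q3=8.00; dissipated=0.000
Op 4: CLOSE 4-2: Q_total=16.00, C_total=7.00, V=2.29; Q4=13.71, Q2=2.29; dissipated=19.048
Final charges: Q1=5.00, Q2=2.29, Q3=8.00, Q4=13.71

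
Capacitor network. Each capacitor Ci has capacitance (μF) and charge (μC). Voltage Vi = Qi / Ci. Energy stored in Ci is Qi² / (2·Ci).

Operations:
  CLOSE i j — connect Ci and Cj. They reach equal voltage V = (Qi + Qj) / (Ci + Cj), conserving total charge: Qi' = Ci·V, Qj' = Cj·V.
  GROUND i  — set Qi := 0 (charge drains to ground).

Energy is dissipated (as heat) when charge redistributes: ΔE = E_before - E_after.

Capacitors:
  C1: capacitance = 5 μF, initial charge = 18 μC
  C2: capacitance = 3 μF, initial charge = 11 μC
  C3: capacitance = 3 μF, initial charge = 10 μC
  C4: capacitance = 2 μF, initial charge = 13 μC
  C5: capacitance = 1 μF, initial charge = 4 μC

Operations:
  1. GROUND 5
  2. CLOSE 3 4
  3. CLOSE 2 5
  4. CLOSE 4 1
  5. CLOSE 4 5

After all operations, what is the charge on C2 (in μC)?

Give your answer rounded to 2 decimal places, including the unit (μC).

Answer: 8.25 μC

Derivation:
Initial: C1(5μF, Q=18μC, V=3.60V), C2(3μF, Q=11μC, V=3.67V), C3(3μF, Q=10μC, V=3.33V), C4(2μF, Q=13μC, V=6.50V), C5(1μF, Q=4μC, V=4.00V)
Op 1: GROUND 5: Q5=0; energy lost=8.000
Op 2: CLOSE 3-4: Q_total=23.00, C_total=5.00, V=4.60; Q3=13.80, Q4=9.20; dissipated=6.017
Op 3: CLOSE 2-5: Q_total=11.00, C_total=4.00, V=2.75; Q2=8.25, Q5=2.75; dissipated=5.042
Op 4: CLOSE 4-1: Q_total=27.20, C_total=7.00, V=3.89; Q4=7.77, Q1=19.43; dissipated=0.714
Op 5: CLOSE 4-5: Q_total=10.52, C_total=3.00, V=3.51; Q4=7.01, Q5=3.51; dissipated=0.430
Final charges: Q1=19.43, Q2=8.25, Q3=13.80, Q4=7.01, Q5=3.51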